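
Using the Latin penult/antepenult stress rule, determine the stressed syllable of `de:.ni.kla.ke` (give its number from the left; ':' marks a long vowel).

2

Classical Latin: stress the penult if heavy (long vowel or closed), else the antepenult.
Weights: 2 ni L, 3 kla L, 4 ke L.
The penult (syllable 3, kla) is light, so stress falls on the antepenult (syllable 2, ni).
Stress on syllable 2: de:.ˈni.kla.ke.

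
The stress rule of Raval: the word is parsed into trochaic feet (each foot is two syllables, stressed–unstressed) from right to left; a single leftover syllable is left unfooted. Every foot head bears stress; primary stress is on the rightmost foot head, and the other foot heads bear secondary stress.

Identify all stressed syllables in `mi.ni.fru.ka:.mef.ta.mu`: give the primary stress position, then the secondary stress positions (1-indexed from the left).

primary 6, secondary 2, 4

Parse right to left into trochaic (ˈσσ) feet: mi (ˈni.fru) (ˈka:.mef) (ˈta.mu). Syllable 1 is left unfooted.
Foot heads (stressed positions): 2, 4, 6.
End Rule Rightmost: primary stress on the rightmost head = syllable 6.
Secondary stress on 2, 4: mi.ˌni.fru.ˌka:.mef.ˈta.mu.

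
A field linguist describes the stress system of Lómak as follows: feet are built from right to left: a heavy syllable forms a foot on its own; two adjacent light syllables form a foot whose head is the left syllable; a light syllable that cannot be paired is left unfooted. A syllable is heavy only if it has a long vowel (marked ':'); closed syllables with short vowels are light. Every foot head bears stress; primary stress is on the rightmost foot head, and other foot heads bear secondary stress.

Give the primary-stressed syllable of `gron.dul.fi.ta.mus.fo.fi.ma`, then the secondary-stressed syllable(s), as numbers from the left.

Weights: 1 gron L, 2 dul L, 3 fi L, 4 ta L, 5 mus L, 6 fo L, 7 fi L, 8 ma L.
Parse right to left (heavy = foot alone; LL = one foot; stranded L unfooted): (ˈgron.dul) (ˈfi.ta) (ˈmus.fo) (ˈfi.ma).
Foot heads: 1, 3, 5, 7.
Primary stress on the rightmost head = syllable 7.
Secondary stress on 1, 3, 5: ˌgron.dul.ˌfi.ta.ˌmus.fo.ˈfi.ma.

primary 7, secondary 1, 3, 5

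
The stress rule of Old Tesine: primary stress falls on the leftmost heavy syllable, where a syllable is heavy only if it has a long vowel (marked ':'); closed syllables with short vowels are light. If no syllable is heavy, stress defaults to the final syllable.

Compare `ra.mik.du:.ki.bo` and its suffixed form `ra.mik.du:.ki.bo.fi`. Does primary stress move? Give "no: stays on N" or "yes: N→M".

Base `ra.mik.du:.ki.bo` (5 syllables):
  Weights: 1 ra L, 2 mik L, 3 du: H, 4 ki L, 5 bo L.
  Heavy syllables in the domain: 3. The leftmost is syllable 3 (du:).
  → primary stress on syllable 3.
Suffixed `ra.mik.du:.ki.bo.fi` (6 syllables):
  Weights: 1 ra L, 2 mik L, 3 du: H, 4 ki L, 5 bo L, 6 fi L.
  Heavy syllables in the domain: 3. The leftmost is syllable 3 (du:).
  → primary stress on syllable 3.

no: stays on 3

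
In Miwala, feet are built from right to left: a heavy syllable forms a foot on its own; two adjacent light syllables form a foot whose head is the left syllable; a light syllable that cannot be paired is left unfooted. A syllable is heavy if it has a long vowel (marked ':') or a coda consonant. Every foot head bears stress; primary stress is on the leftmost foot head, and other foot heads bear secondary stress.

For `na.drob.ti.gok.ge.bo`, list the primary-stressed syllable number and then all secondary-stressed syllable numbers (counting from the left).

Weights: 1 na L, 2 drob H, 3 ti L, 4 gok H, 5 ge L, 6 bo L.
Parse right to left (heavy = foot alone; LL = one foot; stranded L unfooted): na (ˈdrob) ti (ˈgok) (ˈge.bo).
Foot heads: 2, 4, 5.
Primary stress on the leftmost head = syllable 2.
Secondary stress on 4, 5: na.ˈdrob.ti.ˌgok.ˌge.bo.

primary 2, secondary 4, 5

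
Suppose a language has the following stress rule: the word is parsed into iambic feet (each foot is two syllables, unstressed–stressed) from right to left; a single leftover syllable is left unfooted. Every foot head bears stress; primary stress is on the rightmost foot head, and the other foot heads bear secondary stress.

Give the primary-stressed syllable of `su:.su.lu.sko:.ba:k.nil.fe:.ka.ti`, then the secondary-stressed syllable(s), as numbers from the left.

primary 9, secondary 3, 5, 7

Parse right to left into iambic (σˈσ) feet: su: (su.ˈlu) (sko:.ˈba:k) (nil.ˈfe:) (ka.ˈti). Syllable 1 is left unfooted.
Foot heads (stressed positions): 3, 5, 7, 9.
End Rule Rightmost: primary stress on the rightmost head = syllable 9.
Secondary stress on 3, 5, 7: su:.su.ˌlu.sko:.ˌba:k.nil.ˌfe:.ka.ˈti.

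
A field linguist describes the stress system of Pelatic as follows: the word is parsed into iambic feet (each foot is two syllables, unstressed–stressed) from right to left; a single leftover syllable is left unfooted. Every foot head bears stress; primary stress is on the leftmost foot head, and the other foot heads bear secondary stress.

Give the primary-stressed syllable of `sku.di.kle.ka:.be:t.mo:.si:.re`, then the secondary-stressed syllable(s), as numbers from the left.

primary 2, secondary 4, 6, 8

Parse right to left into iambic (σˈσ) feet: (sku.ˈdi) (kle.ˈka:) (be:t.ˈmo:) (si:.ˈre).
Foot heads (stressed positions): 2, 4, 6, 8.
End Rule Leftmost: primary stress on the leftmost head = syllable 2.
Secondary stress on 4, 6, 8: sku.ˈdi.kle.ˌka:.be:t.ˌmo:.si:.ˌre.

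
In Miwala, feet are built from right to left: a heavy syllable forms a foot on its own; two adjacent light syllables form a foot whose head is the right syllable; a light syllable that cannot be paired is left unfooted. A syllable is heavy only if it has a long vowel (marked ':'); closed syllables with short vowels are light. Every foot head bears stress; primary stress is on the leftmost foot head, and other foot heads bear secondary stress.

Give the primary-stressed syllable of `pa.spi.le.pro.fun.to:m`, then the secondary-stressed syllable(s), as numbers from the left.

Weights: 1 pa L, 2 spi L, 3 le L, 4 pro L, 5 fun L, 6 to:m H.
Parse right to left (heavy = foot alone; LL = one foot; stranded L unfooted): pa (spi.ˈle) (pro.ˈfun) (ˈto:m).
Foot heads: 3, 5, 6.
Primary stress on the leftmost head = syllable 3.
Secondary stress on 5, 6: pa.spi.ˈle.pro.ˌfun.ˌto:m.

primary 3, secondary 5, 6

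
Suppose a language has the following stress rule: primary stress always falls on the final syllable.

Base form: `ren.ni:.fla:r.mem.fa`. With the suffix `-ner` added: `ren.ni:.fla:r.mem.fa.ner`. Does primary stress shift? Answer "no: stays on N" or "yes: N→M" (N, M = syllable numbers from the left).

yes: 5→6

Base `ren.ni:.fla:r.mem.fa` (5 syllables):
  The word has 5 syllables; the final syllable is syllable 5 (fa).
  → primary stress on syllable 5.
Suffixed `ren.ni:.fla:r.mem.fa.ner` (6 syllables):
  The word has 6 syllables; the final syllable is syllable 6 (ner).
  → primary stress on syllable 6.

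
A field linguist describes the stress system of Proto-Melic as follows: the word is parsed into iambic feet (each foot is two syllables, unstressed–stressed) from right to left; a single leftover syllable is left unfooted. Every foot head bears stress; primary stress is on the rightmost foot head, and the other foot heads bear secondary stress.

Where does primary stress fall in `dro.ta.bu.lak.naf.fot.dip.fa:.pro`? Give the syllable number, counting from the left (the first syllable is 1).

9

Parse right to left into iambic (σˈσ) feet: dro (ta.ˈbu) (lak.ˈnaf) (fot.ˈdip) (fa:.ˈpro). Syllable 1 is left unfooted.
Foot heads (stressed positions): 3, 5, 7, 9.
End Rule Rightmost: primary stress on the rightmost head = syllable 9.
Primary stress: syllable 9 → dro.ta.bu.lak.naf.fot.dip.fa:.ˈpro.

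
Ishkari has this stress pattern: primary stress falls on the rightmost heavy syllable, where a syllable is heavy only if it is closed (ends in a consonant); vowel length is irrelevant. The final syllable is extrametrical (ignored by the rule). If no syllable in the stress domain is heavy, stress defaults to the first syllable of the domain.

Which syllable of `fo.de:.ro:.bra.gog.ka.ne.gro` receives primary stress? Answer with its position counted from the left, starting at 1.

The final syllable (8, gro) is extrametrical; the stress domain is syllables 1–7.
Weights: 1 fo L, 2 de: L, 3 ro: L, 4 bra L, 5 gog H, 6 ka L, 7 ne L.
Heavy syllables in the domain: 5. The rightmost is syllable 5 (gog).
Primary stress: syllable 5 → fo.de:.ro:.bra.ˈgog.ka.ne.gro.

5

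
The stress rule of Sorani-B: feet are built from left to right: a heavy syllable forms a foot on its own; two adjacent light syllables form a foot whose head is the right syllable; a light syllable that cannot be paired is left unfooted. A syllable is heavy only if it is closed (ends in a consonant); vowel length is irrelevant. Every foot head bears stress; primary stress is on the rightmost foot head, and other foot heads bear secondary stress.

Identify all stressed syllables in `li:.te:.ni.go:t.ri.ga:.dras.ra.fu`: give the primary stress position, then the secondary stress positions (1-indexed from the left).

primary 9, secondary 2, 4, 6, 7

Weights: 1 li: L, 2 te: L, 3 ni L, 4 go:t H, 5 ri L, 6 ga: L, 7 dras H, 8 ra L, 9 fu L.
Parse left to right (heavy = foot alone; LL = one foot; stranded L unfooted): (li:.ˈte:) ni (ˈgo:t) (ri.ˈga:) (ˈdras) (ra.ˈfu).
Foot heads: 2, 4, 6, 7, 9.
Primary stress on the rightmost head = syllable 9.
Secondary stress on 2, 4, 6, 7: li:.ˌte:.ni.ˌgo:t.ri.ˌga:.ˌdras.ra.ˈfu.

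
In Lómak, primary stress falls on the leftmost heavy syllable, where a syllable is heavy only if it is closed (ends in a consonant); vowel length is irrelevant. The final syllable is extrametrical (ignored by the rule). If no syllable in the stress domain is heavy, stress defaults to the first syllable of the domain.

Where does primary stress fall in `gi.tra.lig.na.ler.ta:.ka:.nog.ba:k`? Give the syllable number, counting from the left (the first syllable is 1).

3

The final syllable (9, ba:k) is extrametrical; the stress domain is syllables 1–8.
Weights: 1 gi L, 2 tra L, 3 lig H, 4 na L, 5 ler H, 6 ta: L, 7 ka: L, 8 nog H.
Heavy syllables in the domain: 3, 5, 8. The leftmost is syllable 3 (lig).
Primary stress: syllable 3 → gi.tra.ˈlig.na.ler.ta:.ka:.nog.ba:k.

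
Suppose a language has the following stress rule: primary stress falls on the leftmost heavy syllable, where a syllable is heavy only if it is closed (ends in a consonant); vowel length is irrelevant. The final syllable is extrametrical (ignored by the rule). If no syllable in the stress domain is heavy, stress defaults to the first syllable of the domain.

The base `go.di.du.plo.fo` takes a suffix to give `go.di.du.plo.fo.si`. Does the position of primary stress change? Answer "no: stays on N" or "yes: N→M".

Base `go.di.du.plo.fo` (5 syllables):
  The final syllable (5, fo) is extrametrical; the stress domain is syllables 1–4.
  Weights: 1 go L, 2 di L, 3 du L, 4 plo L.
  No heavy syllable in the domain; default to the first syllable of the domain = syllable 1.
  → primary stress on syllable 1.
Suffixed `go.di.du.plo.fo.si` (6 syllables):
  The final syllable (6, si) is extrametrical; the stress domain is syllables 1–5.
  Weights: 1 go L, 2 di L, 3 du L, 4 plo L, 5 fo L.
  No heavy syllable in the domain; default to the first syllable of the domain = syllable 1.
  → primary stress on syllable 1.

no: stays on 1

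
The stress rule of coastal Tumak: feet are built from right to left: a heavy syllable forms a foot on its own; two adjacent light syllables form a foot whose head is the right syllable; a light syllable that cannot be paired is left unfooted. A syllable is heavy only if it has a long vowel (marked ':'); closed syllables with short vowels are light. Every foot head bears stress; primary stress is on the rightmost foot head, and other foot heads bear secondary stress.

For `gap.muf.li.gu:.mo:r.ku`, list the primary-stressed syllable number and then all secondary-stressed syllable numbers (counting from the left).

primary 5, secondary 3, 4

Weights: 1 gap L, 2 muf L, 3 li L, 4 gu: H, 5 mo:r H, 6 ku L.
Parse right to left (heavy = foot alone; LL = one foot; stranded L unfooted): gap (muf.ˈli) (ˈgu:) (ˈmo:r) ku.
Foot heads: 3, 4, 5.
Primary stress on the rightmost head = syllable 5.
Secondary stress on 3, 4: gap.muf.ˌli.ˌgu:.ˈmo:r.ku.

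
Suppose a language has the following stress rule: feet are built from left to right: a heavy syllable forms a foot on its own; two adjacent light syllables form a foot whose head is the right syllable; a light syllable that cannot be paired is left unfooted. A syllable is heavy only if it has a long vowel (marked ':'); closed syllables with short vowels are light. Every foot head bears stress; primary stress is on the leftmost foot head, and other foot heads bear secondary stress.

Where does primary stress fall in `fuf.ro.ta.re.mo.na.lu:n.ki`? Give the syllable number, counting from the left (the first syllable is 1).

2

Weights: 1 fuf L, 2 ro L, 3 ta L, 4 re L, 5 mo L, 6 na L, 7 lu:n H, 8 ki L.
Parse left to right (heavy = foot alone; LL = one foot; stranded L unfooted): (fuf.ˈro) (ta.ˈre) (mo.ˈna) (ˈlu:n) ki.
Foot heads: 2, 4, 6, 7.
Primary stress on the leftmost head = syllable 2.
Primary stress: syllable 2 → fuf.ˈro.ta.re.mo.na.lu:n.ki.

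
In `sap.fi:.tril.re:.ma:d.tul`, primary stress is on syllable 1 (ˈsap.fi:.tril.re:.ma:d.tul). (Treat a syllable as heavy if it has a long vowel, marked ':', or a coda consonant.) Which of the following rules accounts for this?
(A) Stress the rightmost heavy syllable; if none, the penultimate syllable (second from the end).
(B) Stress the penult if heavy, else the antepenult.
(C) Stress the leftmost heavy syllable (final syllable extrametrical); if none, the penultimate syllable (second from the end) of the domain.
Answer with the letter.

C

Rule A → syllable 6 (observed: 1).
Rule B → syllable 5 (observed: 1).
Rule C → syllable 1 ✓.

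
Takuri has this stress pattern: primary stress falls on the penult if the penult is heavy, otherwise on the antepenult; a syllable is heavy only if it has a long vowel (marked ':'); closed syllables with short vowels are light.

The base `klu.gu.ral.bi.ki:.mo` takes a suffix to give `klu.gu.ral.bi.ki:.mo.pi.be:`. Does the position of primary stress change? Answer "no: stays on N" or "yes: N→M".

Base `klu.gu.ral.bi.ki:.mo` (6 syllables):
  Weights: 4 bi L, 5 ki: H, 6 mo L.
  The penult (syllable 5, ki:) is heavy, so it takes stress.
  → primary stress on syllable 5.
Suffixed `klu.gu.ral.bi.ki:.mo.pi.be:` (8 syllables):
  Weights: 6 mo L, 7 pi L, 8 be: H.
  The penult (syllable 7, pi) is light, so stress falls on the antepenult (syllable 6, mo).
  → primary stress on syllable 6.

yes: 5→6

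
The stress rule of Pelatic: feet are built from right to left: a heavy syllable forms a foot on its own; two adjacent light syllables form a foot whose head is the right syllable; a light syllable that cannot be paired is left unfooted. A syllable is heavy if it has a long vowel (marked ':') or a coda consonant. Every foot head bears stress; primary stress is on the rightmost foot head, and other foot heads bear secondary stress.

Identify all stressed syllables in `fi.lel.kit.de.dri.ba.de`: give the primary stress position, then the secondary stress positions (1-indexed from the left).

primary 7, secondary 2, 3, 5

Weights: 1 fi L, 2 lel H, 3 kit H, 4 de L, 5 dri L, 6 ba L, 7 de L.
Parse right to left (heavy = foot alone; LL = one foot; stranded L unfooted): fi (ˈlel) (ˈkit) (de.ˈdri) (ba.ˈde).
Foot heads: 2, 3, 5, 7.
Primary stress on the rightmost head = syllable 7.
Secondary stress on 2, 3, 5: fi.ˌlel.ˌkit.de.ˌdri.ba.ˈde.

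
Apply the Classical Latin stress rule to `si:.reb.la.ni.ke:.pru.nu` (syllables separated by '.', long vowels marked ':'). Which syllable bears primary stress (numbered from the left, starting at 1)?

Classical Latin: stress the penult if heavy (long vowel or closed), else the antepenult.
Weights: 5 ke: H, 6 pru L, 7 nu L.
The penult (syllable 6, pru) is light, so stress falls on the antepenult (syllable 5, ke:).
Stress on syllable 5: si:.reb.la.ni.ˈke:.pru.nu.

5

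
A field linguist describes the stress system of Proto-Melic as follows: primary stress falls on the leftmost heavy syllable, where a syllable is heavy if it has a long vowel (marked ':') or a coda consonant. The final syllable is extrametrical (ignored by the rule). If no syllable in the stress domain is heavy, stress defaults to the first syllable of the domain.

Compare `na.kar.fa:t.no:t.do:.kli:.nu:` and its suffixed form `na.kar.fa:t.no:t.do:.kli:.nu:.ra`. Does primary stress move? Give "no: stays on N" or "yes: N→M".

Base `na.kar.fa:t.no:t.do:.kli:.nu:` (7 syllables):
  The final syllable (7, nu:) is extrametrical; the stress domain is syllables 1–6.
  Weights: 1 na L, 2 kar H, 3 fa:t H, 4 no:t H, 5 do: H, 6 kli: H.
  Heavy syllables in the domain: 2, 3, 4, 5, 6. The leftmost is syllable 2 (kar).
  → primary stress on syllable 2.
Suffixed `na.kar.fa:t.no:t.do:.kli:.nu:.ra` (8 syllables):
  The final syllable (8, ra) is extrametrical; the stress domain is syllables 1–7.
  Weights: 1 na L, 2 kar H, 3 fa:t H, 4 no:t H, 5 do: H, 6 kli: H, 7 nu: H.
  Heavy syllables in the domain: 2, 3, 4, 5, 6, 7. The leftmost is syllable 2 (kar).
  → primary stress on syllable 2.

no: stays on 2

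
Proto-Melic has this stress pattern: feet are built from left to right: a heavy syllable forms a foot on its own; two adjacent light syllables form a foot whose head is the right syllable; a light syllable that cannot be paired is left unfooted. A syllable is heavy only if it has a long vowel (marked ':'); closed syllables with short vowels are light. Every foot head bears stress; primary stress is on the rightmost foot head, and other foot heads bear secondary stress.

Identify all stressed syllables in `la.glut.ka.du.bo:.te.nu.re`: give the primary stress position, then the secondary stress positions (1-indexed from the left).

primary 7, secondary 2, 4, 5

Weights: 1 la L, 2 glut L, 3 ka L, 4 du L, 5 bo: H, 6 te L, 7 nu L, 8 re L.
Parse left to right (heavy = foot alone; LL = one foot; stranded L unfooted): (la.ˈglut) (ka.ˈdu) (ˈbo:) (te.ˈnu) re.
Foot heads: 2, 4, 5, 7.
Primary stress on the rightmost head = syllable 7.
Secondary stress on 2, 4, 5: la.ˌglut.ka.ˌdu.ˌbo:.te.ˈnu.re.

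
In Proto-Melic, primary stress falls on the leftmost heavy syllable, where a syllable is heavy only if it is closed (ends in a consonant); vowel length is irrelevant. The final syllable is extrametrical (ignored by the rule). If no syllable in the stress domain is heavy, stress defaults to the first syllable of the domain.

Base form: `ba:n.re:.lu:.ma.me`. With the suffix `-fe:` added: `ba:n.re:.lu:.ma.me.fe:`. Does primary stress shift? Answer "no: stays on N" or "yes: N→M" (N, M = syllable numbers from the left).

Base `ba:n.re:.lu:.ma.me` (5 syllables):
  The final syllable (5, me) is extrametrical; the stress domain is syllables 1–4.
  Weights: 1 ba:n H, 2 re: L, 3 lu: L, 4 ma L.
  Heavy syllables in the domain: 1. The leftmost is syllable 1 (ba:n).
  → primary stress on syllable 1.
Suffixed `ba:n.re:.lu:.ma.me.fe:` (6 syllables):
  The final syllable (6, fe:) is extrametrical; the stress domain is syllables 1–5.
  Weights: 1 ba:n H, 2 re: L, 3 lu: L, 4 ma L, 5 me L.
  Heavy syllables in the domain: 1. The leftmost is syllable 1 (ba:n).
  → primary stress on syllable 1.

no: stays on 1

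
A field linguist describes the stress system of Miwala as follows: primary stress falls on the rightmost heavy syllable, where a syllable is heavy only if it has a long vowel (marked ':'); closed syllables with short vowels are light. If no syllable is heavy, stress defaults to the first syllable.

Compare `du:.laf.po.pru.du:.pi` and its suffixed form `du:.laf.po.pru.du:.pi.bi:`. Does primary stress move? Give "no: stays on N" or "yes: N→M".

Base `du:.laf.po.pru.du:.pi` (6 syllables):
  Weights: 1 du: H, 2 laf L, 3 po L, 4 pru L, 5 du: H, 6 pi L.
  Heavy syllables in the domain: 1, 5. The rightmost is syllable 5 (du:).
  → primary stress on syllable 5.
Suffixed `du:.laf.po.pru.du:.pi.bi:` (7 syllables):
  Weights: 1 du: H, 2 laf L, 3 po L, 4 pru L, 5 du: H, 6 pi L, 7 bi: H.
  Heavy syllables in the domain: 1, 5, 7. The rightmost is syllable 7 (bi:).
  → primary stress on syllable 7.

yes: 5→7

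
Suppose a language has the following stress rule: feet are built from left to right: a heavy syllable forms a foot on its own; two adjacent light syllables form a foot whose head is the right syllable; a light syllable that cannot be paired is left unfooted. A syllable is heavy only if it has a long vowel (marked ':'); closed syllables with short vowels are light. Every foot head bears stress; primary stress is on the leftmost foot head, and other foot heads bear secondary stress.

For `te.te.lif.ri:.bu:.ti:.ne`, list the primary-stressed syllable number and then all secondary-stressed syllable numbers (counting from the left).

Weights: 1 te L, 2 te L, 3 lif L, 4 ri: H, 5 bu: H, 6 ti: H, 7 ne L.
Parse left to right (heavy = foot alone; LL = one foot; stranded L unfooted): (te.ˈte) lif (ˈri:) (ˈbu:) (ˈti:) ne.
Foot heads: 2, 4, 5, 6.
Primary stress on the leftmost head = syllable 2.
Secondary stress on 4, 5, 6: te.ˈte.lif.ˌri:.ˌbu:.ˌti:.ne.

primary 2, secondary 4, 5, 6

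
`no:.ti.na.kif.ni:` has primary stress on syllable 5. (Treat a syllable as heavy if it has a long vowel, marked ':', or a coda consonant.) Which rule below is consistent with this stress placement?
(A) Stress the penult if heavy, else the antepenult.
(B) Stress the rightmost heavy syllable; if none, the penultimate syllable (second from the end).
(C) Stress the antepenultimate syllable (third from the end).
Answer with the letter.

Rule A → syllable 4 (observed: 5).
Rule B → syllable 5 ✓.
Rule C → syllable 3 (observed: 5).

B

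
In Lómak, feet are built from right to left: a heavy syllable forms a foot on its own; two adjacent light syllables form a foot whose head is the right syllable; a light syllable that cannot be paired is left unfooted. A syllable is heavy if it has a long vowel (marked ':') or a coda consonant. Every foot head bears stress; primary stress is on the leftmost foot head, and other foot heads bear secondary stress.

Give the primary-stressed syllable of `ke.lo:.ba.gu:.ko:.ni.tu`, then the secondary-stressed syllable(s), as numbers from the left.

primary 2, secondary 4, 5, 7

Weights: 1 ke L, 2 lo: H, 3 ba L, 4 gu: H, 5 ko: H, 6 ni L, 7 tu L.
Parse right to left (heavy = foot alone; LL = one foot; stranded L unfooted): ke (ˈlo:) ba (ˈgu:) (ˈko:) (ni.ˈtu).
Foot heads: 2, 4, 5, 7.
Primary stress on the leftmost head = syllable 2.
Secondary stress on 4, 5, 7: ke.ˈlo:.ba.ˌgu:.ˌko:.ni.ˌtu.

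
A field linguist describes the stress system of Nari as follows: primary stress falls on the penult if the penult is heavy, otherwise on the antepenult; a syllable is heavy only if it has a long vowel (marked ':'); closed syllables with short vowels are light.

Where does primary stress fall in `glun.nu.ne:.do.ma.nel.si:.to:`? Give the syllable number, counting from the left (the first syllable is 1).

Weights: 6 nel L, 7 si: H, 8 to: H.
The penult (syllable 7, si:) is heavy, so it takes stress.
Primary stress: syllable 7 → glun.nu.ne:.do.ma.nel.ˈsi:.to:.

7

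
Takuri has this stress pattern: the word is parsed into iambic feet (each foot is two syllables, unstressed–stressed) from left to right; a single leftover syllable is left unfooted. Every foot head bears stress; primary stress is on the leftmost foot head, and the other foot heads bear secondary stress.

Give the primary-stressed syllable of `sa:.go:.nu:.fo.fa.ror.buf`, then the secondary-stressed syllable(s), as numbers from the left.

primary 2, secondary 4, 6

Parse left to right into iambic (σˈσ) feet: (sa:.ˈgo:) (nu:.ˈfo) (fa.ˈror) buf. Syllable 7 is left unfooted.
Foot heads (stressed positions): 2, 4, 6.
End Rule Leftmost: primary stress on the leftmost head = syllable 2.
Secondary stress on 4, 6: sa:.ˈgo:.nu:.ˌfo.fa.ˌror.buf.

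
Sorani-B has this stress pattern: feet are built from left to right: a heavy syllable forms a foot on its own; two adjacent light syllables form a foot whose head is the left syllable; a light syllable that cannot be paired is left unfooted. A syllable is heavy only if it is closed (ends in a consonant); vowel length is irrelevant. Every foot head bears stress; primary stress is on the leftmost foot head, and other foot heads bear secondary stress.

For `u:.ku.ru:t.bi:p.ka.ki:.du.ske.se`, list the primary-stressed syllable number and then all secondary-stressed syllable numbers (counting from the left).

Weights: 1 u: L, 2 ku L, 3 ru:t H, 4 bi:p H, 5 ka L, 6 ki: L, 7 du L, 8 ske L, 9 se L.
Parse left to right (heavy = foot alone; LL = one foot; stranded L unfooted): (ˈu:.ku) (ˈru:t) (ˈbi:p) (ˈka.ki:) (ˈdu.ske) se.
Foot heads: 1, 3, 4, 5, 7.
Primary stress on the leftmost head = syllable 1.
Secondary stress on 3, 4, 5, 7: ˈu:.ku.ˌru:t.ˌbi:p.ˌka.ki:.ˌdu.ske.se.

primary 1, secondary 3, 4, 5, 7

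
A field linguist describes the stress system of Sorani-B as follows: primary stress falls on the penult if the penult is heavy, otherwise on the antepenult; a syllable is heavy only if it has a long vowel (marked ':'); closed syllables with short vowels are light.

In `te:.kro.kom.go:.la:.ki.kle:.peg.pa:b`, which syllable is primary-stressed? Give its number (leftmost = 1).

Weights: 7 kle: H, 8 peg L, 9 pa:b H.
The penult (syllable 8, peg) is light, so stress falls on the antepenult (syllable 7, kle:).
Primary stress: syllable 7 → te:.kro.kom.go:.la:.ki.ˈkle:.peg.pa:b.

7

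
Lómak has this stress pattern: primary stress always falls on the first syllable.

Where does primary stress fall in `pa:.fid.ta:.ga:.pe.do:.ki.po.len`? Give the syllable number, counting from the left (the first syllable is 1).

The word has 9 syllables; the first syllable is syllable 1 (pa:).
Primary stress: syllable 1 → ˈpa:.fid.ta:.ga:.pe.do:.ki.po.len.

1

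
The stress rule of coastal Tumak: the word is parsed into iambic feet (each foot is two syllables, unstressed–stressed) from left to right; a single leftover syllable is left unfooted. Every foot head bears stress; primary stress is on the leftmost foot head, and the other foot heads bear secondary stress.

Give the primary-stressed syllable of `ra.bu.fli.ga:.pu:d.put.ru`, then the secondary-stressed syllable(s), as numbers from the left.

Parse left to right into iambic (σˈσ) feet: (ra.ˈbu) (fli.ˈga:) (pu:d.ˈput) ru. Syllable 7 is left unfooted.
Foot heads (stressed positions): 2, 4, 6.
End Rule Leftmost: primary stress on the leftmost head = syllable 2.
Secondary stress on 4, 6: ra.ˈbu.fli.ˌga:.pu:d.ˌput.ru.

primary 2, secondary 4, 6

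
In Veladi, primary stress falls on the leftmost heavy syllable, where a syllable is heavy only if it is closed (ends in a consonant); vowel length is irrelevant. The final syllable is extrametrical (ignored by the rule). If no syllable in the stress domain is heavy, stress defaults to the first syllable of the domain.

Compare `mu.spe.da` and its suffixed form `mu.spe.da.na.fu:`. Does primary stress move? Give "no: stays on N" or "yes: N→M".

Base `mu.spe.da` (3 syllables):
  The final syllable (3, da) is extrametrical; the stress domain is syllables 1–2.
  Weights: 1 mu L, 2 spe L.
  No heavy syllable in the domain; default to the first syllable of the domain = syllable 1.
  → primary stress on syllable 1.
Suffixed `mu.spe.da.na.fu:` (5 syllables):
  The final syllable (5, fu:) is extrametrical; the stress domain is syllables 1–4.
  Weights: 1 mu L, 2 spe L, 3 da L, 4 na L.
  No heavy syllable in the domain; default to the first syllable of the domain = syllable 1.
  → primary stress on syllable 1.

no: stays on 1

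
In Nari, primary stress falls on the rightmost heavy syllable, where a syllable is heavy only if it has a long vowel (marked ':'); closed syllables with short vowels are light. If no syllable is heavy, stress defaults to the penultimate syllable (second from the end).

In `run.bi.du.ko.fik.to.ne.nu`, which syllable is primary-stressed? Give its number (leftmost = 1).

7

Weights: 1 run L, 2 bi L, 3 du L, 4 ko L, 5 fik L, 6 to L, 7 ne L, 8 nu L.
No heavy syllable in the domain; default to the penultimate syllable (second from the end) = syllable 7.
Primary stress: syllable 7 → run.bi.du.ko.fik.to.ˈne.nu.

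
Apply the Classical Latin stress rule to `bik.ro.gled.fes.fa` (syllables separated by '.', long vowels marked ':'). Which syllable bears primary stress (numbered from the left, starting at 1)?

4

Classical Latin: stress the penult if heavy (long vowel or closed), else the antepenult.
Weights: 3 gled H, 4 fes H, 5 fa L.
The penult (syllable 4, fes) is heavy, so it takes stress.
Stress on syllable 4: bik.ro.gled.ˈfes.fa.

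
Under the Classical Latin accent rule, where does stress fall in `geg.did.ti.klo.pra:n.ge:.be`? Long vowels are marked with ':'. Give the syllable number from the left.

Classical Latin: stress the penult if heavy (long vowel or closed), else the antepenult.
Weights: 5 pra:n H, 6 ge: H, 7 be L.
The penult (syllable 6, ge:) is heavy, so it takes stress.
Stress on syllable 6: geg.did.ti.klo.pra:n.ˈge:.be.

6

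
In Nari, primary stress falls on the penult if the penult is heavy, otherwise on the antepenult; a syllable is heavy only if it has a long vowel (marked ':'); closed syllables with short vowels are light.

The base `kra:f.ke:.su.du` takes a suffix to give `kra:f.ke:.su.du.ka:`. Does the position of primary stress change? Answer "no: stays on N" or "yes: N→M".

yes: 2→3

Base `kra:f.ke:.su.du` (4 syllables):
  Weights: 2 ke: H, 3 su L, 4 du L.
  The penult (syllable 3, su) is light, so stress falls on the antepenult (syllable 2, ke:).
  → primary stress on syllable 2.
Suffixed `kra:f.ke:.su.du.ka:` (5 syllables):
  Weights: 3 su L, 4 du L, 5 ka: H.
  The penult (syllable 4, du) is light, so stress falls on the antepenult (syllable 3, su).
  → primary stress on syllable 3.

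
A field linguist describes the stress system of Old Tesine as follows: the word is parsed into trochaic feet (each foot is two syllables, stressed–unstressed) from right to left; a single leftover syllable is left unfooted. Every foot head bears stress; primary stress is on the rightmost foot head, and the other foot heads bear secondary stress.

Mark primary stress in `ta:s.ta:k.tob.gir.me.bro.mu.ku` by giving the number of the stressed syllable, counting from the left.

Parse right to left into trochaic (ˈσσ) feet: (ˈta:s.ta:k) (ˈtob.gir) (ˈme.bro) (ˈmu.ku).
Foot heads (stressed positions): 1, 3, 5, 7.
End Rule Rightmost: primary stress on the rightmost head = syllable 7.
Primary stress: syllable 7 → ta:s.ta:k.tob.gir.me.bro.ˈmu.ku.

7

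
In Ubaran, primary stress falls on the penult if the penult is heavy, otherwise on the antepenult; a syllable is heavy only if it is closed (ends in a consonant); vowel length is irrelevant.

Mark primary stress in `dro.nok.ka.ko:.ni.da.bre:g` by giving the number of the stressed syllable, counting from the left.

Weights: 5 ni L, 6 da L, 7 bre:g H.
The penult (syllable 6, da) is light, so stress falls on the antepenult (syllable 5, ni).
Primary stress: syllable 5 → dro.nok.ka.ko:.ˈni.da.bre:g.

5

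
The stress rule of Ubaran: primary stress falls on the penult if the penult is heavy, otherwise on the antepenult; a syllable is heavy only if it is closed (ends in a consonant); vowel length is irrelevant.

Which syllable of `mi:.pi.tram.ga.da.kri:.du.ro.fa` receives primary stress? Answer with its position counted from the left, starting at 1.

Weights: 7 du L, 8 ro L, 9 fa L.
The penult (syllable 8, ro) is light, so stress falls on the antepenult (syllable 7, du).
Primary stress: syllable 7 → mi:.pi.tram.ga.da.kri:.ˈdu.ro.fa.

7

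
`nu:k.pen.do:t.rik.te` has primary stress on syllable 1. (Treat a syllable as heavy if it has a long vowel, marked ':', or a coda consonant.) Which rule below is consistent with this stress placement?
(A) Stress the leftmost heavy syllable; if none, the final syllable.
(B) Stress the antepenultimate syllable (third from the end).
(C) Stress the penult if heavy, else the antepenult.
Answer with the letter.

A

Rule A → syllable 1 ✓.
Rule B → syllable 3 (observed: 1).
Rule C → syllable 4 (observed: 1).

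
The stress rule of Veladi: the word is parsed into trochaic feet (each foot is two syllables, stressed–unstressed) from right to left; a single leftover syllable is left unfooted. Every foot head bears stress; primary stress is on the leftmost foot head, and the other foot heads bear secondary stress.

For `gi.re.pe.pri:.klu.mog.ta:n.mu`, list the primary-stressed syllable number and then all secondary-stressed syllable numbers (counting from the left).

primary 1, secondary 3, 5, 7

Parse right to left into trochaic (ˈσσ) feet: (ˈgi.re) (ˈpe.pri:) (ˈklu.mog) (ˈta:n.mu).
Foot heads (stressed positions): 1, 3, 5, 7.
End Rule Leftmost: primary stress on the leftmost head = syllable 1.
Secondary stress on 3, 5, 7: ˈgi.re.ˌpe.pri:.ˌklu.mog.ˌta:n.mu.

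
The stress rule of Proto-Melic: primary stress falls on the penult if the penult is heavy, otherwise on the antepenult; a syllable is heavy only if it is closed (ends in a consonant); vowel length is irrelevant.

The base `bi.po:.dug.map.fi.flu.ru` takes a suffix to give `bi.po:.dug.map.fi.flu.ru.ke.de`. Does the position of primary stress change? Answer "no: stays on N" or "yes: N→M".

yes: 5→7

Base `bi.po:.dug.map.fi.flu.ru` (7 syllables):
  Weights: 5 fi L, 6 flu L, 7 ru L.
  The penult (syllable 6, flu) is light, so stress falls on the antepenult (syllable 5, fi).
  → primary stress on syllable 5.
Suffixed `bi.po:.dug.map.fi.flu.ru.ke.de` (9 syllables):
  Weights: 7 ru L, 8 ke L, 9 de L.
  The penult (syllable 8, ke) is light, so stress falls on the antepenult (syllable 7, ru).
  → primary stress on syllable 7.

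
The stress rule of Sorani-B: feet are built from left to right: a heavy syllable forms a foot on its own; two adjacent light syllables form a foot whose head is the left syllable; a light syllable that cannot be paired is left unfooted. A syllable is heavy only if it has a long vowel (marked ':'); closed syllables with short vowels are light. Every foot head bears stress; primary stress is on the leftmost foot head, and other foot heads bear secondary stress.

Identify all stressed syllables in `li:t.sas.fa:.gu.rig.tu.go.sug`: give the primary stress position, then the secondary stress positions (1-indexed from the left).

primary 1, secondary 3, 4, 6

Weights: 1 li:t H, 2 sas L, 3 fa: H, 4 gu L, 5 rig L, 6 tu L, 7 go L, 8 sug L.
Parse left to right (heavy = foot alone; LL = one foot; stranded L unfooted): (ˈli:t) sas (ˈfa:) (ˈgu.rig) (ˈtu.go) sug.
Foot heads: 1, 3, 4, 6.
Primary stress on the leftmost head = syllable 1.
Secondary stress on 3, 4, 6: ˈli:t.sas.ˌfa:.ˌgu.rig.ˌtu.go.sug.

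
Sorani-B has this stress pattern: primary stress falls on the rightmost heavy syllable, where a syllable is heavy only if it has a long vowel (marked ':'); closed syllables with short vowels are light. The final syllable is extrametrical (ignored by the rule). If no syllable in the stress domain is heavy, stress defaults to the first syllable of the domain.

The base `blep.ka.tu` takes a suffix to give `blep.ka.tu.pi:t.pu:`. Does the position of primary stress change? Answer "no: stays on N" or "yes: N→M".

yes: 1→4

Base `blep.ka.tu` (3 syllables):
  The final syllable (3, tu) is extrametrical; the stress domain is syllables 1–2.
  Weights: 1 blep L, 2 ka L.
  No heavy syllable in the domain; default to the first syllable of the domain = syllable 1.
  → primary stress on syllable 1.
Suffixed `blep.ka.tu.pi:t.pu:` (5 syllables):
  The final syllable (5, pu:) is extrametrical; the stress domain is syllables 1–4.
  Weights: 1 blep L, 2 ka L, 3 tu L, 4 pi:t H.
  Heavy syllables in the domain: 4. The rightmost is syllable 4 (pi:t).
  → primary stress on syllable 4.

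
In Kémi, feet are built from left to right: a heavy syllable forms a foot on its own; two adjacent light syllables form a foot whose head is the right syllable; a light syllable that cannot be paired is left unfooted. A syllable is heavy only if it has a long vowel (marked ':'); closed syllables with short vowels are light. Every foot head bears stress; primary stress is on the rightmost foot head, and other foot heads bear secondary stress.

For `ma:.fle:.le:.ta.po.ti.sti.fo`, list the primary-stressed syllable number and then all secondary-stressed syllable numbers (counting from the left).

Weights: 1 ma: H, 2 fle: H, 3 le: H, 4 ta L, 5 po L, 6 ti L, 7 sti L, 8 fo L.
Parse left to right (heavy = foot alone; LL = one foot; stranded L unfooted): (ˈma:) (ˈfle:) (ˈle:) (ta.ˈpo) (ti.ˈsti) fo.
Foot heads: 1, 2, 3, 5, 7.
Primary stress on the rightmost head = syllable 7.
Secondary stress on 1, 2, 3, 5: ˌma:.ˌfle:.ˌle:.ta.ˌpo.ti.ˈsti.fo.

primary 7, secondary 1, 2, 3, 5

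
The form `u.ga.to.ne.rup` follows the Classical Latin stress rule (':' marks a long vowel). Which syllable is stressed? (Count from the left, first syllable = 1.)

Classical Latin: stress the penult if heavy (long vowel or closed), else the antepenult.
Weights: 3 to L, 4 ne L, 5 rup H.
The penult (syllable 4, ne) is light, so stress falls on the antepenult (syllable 3, to).
Stress on syllable 3: u.ga.ˈto.ne.rup.

3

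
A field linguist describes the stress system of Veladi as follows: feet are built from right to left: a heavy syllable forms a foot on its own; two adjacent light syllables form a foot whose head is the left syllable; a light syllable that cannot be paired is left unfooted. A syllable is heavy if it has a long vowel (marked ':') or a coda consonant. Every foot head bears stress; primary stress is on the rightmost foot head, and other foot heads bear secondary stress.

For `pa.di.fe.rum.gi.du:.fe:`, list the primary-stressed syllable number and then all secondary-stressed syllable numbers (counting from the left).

primary 7, secondary 2, 4, 6

Weights: 1 pa L, 2 di L, 3 fe L, 4 rum H, 5 gi L, 6 du: H, 7 fe: H.
Parse right to left (heavy = foot alone; LL = one foot; stranded L unfooted): pa (ˈdi.fe) (ˈrum) gi (ˈdu:) (ˈfe:).
Foot heads: 2, 4, 6, 7.
Primary stress on the rightmost head = syllable 7.
Secondary stress on 2, 4, 6: pa.ˌdi.fe.ˌrum.gi.ˌdu:.ˈfe:.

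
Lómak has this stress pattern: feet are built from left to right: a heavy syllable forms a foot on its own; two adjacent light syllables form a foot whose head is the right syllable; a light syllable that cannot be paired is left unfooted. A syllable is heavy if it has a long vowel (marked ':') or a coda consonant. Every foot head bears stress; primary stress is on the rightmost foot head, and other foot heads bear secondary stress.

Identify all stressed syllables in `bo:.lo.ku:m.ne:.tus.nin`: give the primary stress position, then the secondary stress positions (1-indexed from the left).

primary 6, secondary 1, 3, 4, 5

Weights: 1 bo: H, 2 lo L, 3 ku:m H, 4 ne: H, 5 tus H, 6 nin H.
Parse left to right (heavy = foot alone; LL = one foot; stranded L unfooted): (ˈbo:) lo (ˈku:m) (ˈne:) (ˈtus) (ˈnin).
Foot heads: 1, 3, 4, 5, 6.
Primary stress on the rightmost head = syllable 6.
Secondary stress on 1, 3, 4, 5: ˌbo:.lo.ˌku:m.ˌne:.ˌtus.ˈnin.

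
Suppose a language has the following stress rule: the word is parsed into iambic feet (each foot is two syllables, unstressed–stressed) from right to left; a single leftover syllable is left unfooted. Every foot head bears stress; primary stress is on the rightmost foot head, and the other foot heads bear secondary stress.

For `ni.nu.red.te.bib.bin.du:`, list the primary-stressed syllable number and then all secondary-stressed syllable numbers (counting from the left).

Parse right to left into iambic (σˈσ) feet: ni (nu.ˈred) (te.ˈbib) (bin.ˈdu:). Syllable 1 is left unfooted.
Foot heads (stressed positions): 3, 5, 7.
End Rule Rightmost: primary stress on the rightmost head = syllable 7.
Secondary stress on 3, 5: ni.nu.ˌred.te.ˌbib.bin.ˈdu:.

primary 7, secondary 3, 5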